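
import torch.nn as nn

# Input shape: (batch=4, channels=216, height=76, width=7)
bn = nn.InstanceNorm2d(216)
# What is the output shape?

Input shape: (4, 216, 76, 7)
Output shape: (4, 216, 76, 7)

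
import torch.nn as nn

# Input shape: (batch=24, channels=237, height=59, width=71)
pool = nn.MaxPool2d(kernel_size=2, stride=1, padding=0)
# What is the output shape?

Input shape: (24, 237, 59, 71)
Output shape: (24, 237, 58, 70)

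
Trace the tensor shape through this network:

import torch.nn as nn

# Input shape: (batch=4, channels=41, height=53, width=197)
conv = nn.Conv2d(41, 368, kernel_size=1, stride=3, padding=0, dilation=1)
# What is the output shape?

Input shape: (4, 41, 53, 197)
Output shape: (4, 368, 18, 66)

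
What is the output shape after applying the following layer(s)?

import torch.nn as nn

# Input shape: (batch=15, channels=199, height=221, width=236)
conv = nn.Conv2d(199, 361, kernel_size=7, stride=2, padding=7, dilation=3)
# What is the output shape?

Input shape: (15, 199, 221, 236)
Output shape: (15, 361, 109, 116)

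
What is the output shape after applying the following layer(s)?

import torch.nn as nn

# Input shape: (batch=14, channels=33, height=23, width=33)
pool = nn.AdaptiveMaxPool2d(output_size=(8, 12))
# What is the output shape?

Input shape: (14, 33, 23, 33)
Output shape: (14, 33, 8, 12)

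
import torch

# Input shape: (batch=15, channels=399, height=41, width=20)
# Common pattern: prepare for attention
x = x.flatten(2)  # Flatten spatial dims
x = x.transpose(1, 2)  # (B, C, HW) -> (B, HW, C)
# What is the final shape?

Input shape: (15, 399, 41, 20)
  -> after flatten(2): (15, 399, 820)
Output shape: (15, 820, 399)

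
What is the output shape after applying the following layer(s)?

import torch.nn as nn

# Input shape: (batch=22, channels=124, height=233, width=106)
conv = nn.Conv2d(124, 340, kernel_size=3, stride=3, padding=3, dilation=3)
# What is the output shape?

Input shape: (22, 124, 233, 106)
Output shape: (22, 340, 78, 36)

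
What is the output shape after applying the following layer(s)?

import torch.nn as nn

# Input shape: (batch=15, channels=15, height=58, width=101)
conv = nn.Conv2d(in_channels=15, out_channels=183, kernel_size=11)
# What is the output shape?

Input shape: (15, 15, 58, 101)
Output shape: (15, 183, 48, 91)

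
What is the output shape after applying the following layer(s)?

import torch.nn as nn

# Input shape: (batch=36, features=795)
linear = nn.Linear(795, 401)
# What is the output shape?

Input shape: (36, 795)
Output shape: (36, 401)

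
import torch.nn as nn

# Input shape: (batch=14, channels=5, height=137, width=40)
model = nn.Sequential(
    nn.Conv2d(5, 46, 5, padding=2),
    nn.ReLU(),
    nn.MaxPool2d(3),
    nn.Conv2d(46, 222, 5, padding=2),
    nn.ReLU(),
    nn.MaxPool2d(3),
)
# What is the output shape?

Input shape: (14, 5, 137, 40)
  -> after first Conv2d: (14, 46, 137, 40)
  -> after first MaxPool2d: (14, 46, 45, 13)
  -> after second Conv2d: (14, 222, 45, 13)
Output shape: (14, 222, 15, 4)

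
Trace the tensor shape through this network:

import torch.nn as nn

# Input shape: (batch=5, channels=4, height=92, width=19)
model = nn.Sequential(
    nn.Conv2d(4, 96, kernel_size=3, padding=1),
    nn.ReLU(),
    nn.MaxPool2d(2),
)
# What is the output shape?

Input shape: (5, 4, 92, 19)
  -> after Conv2d: (5, 96, 92, 19)
  -> after ReLU: (5, 96, 92, 19)
Output shape: (5, 96, 46, 9)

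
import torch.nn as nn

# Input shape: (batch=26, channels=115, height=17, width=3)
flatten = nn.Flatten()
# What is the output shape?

Input shape: (26, 115, 17, 3)
Output shape: (26, 5865)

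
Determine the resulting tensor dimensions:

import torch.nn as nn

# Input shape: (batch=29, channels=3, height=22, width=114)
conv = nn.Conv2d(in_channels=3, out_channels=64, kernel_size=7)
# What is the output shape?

Input shape: (29, 3, 22, 114)
Output shape: (29, 64, 16, 108)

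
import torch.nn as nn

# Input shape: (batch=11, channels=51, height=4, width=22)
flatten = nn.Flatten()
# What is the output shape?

Input shape: (11, 51, 4, 22)
Output shape: (11, 4488)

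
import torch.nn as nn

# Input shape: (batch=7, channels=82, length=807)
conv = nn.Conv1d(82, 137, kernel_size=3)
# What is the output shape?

Input shape: (7, 82, 807)
Output shape: (7, 137, 805)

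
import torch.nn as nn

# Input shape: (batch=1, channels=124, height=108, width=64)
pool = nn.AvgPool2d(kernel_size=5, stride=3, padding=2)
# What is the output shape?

Input shape: (1, 124, 108, 64)
Output shape: (1, 124, 36, 22)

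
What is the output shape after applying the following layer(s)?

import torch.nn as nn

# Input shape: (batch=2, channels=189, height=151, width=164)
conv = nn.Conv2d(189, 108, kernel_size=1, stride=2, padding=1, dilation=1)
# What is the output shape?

Input shape: (2, 189, 151, 164)
Output shape: (2, 108, 77, 83)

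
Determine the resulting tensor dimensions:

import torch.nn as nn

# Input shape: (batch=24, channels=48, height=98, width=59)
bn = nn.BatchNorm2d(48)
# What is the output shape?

Input shape: (24, 48, 98, 59)
Output shape: (24, 48, 98, 59)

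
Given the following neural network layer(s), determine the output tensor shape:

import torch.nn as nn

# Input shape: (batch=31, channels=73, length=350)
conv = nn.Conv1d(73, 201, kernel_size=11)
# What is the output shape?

Input shape: (31, 73, 350)
Output shape: (31, 201, 340)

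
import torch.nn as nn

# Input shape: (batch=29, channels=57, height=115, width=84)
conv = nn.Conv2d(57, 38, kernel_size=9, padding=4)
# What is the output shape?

Input shape: (29, 57, 115, 84)
Output shape: (29, 38, 115, 84)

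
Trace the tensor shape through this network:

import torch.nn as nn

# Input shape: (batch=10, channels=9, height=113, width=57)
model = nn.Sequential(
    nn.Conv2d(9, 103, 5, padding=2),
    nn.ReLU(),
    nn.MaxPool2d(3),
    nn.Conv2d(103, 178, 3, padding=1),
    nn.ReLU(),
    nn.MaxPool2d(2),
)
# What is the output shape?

Input shape: (10, 9, 113, 57)
  -> after first Conv2d: (10, 103, 113, 57)
  -> after first MaxPool2d: (10, 103, 37, 19)
  -> after second Conv2d: (10, 178, 37, 19)
Output shape: (10, 178, 18, 9)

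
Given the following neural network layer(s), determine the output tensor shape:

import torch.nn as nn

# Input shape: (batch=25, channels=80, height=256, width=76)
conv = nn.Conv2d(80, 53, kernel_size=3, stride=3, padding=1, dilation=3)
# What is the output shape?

Input shape: (25, 80, 256, 76)
Output shape: (25, 53, 84, 24)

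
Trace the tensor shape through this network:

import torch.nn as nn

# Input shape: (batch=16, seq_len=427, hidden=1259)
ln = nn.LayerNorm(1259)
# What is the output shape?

Input shape: (16, 427, 1259)
Output shape: (16, 427, 1259)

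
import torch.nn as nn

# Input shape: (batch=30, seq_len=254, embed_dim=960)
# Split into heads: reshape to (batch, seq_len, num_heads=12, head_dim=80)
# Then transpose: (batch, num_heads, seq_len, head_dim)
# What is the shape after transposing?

Input shape: (30, 254, 960)
  -> after reshape: (30, 254, 12, 80)
Output shape: (30, 12, 254, 80)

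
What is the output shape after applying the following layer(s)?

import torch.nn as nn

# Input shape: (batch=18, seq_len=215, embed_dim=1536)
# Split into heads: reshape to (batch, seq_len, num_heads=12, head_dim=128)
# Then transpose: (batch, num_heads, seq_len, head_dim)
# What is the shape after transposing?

Input shape: (18, 215, 1536)
  -> after reshape: (18, 215, 12, 128)
Output shape: (18, 12, 215, 128)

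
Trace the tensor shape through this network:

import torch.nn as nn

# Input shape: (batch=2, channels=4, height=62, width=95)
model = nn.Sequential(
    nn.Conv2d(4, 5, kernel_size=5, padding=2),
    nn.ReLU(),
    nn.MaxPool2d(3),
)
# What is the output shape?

Input shape: (2, 4, 62, 95)
  -> after Conv2d: (2, 5, 62, 95)
  -> after ReLU: (2, 5, 62, 95)
Output shape: (2, 5, 20, 31)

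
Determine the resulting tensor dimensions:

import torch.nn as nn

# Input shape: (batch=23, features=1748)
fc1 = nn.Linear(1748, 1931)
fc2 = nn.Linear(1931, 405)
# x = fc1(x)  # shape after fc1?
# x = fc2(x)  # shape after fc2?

Input shape: (23, 1748)
  -> after fc1: (23, 1931)
Output shape: (23, 405)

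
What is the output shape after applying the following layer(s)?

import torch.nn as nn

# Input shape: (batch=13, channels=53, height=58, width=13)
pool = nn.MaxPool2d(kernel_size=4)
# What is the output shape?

Input shape: (13, 53, 58, 13)
Output shape: (13, 53, 14, 3)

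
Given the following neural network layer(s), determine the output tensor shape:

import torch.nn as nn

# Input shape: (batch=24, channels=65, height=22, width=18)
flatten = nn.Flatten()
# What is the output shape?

Input shape: (24, 65, 22, 18)
Output shape: (24, 25740)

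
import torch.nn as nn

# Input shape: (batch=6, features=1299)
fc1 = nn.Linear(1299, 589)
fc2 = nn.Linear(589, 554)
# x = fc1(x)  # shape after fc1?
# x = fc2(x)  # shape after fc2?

Input shape: (6, 1299)
  -> after fc1: (6, 589)
Output shape: (6, 554)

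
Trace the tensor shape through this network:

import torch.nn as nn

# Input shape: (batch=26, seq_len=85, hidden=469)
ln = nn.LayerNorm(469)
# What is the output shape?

Input shape: (26, 85, 469)
Output shape: (26, 85, 469)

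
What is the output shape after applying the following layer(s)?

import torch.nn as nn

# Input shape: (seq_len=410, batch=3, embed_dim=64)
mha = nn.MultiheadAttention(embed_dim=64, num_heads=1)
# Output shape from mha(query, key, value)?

Input shape: (410, 3, 64)
Output shape: (410, 3, 64)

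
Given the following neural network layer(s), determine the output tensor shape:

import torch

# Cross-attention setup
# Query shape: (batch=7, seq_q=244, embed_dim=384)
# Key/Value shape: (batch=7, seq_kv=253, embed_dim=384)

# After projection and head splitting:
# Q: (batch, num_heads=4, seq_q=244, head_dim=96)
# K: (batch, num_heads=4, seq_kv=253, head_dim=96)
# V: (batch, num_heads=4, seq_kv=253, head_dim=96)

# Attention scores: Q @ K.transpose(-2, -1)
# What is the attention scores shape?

Input shape: (7, 244, 384)
Output shape: (7, 4, 244, 253)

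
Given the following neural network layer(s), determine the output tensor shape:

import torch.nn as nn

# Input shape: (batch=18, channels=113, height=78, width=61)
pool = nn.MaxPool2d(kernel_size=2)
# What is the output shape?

Input shape: (18, 113, 78, 61)
Output shape: (18, 113, 39, 30)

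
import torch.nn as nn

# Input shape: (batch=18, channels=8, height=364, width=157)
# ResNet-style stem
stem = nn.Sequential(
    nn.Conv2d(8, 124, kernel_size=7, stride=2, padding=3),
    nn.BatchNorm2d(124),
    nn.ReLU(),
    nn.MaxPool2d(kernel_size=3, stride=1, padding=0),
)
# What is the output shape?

Input shape: (18, 8, 364, 157)
  -> after Conv2d 7x7 stride=2: (18, 124, 182, 79)
Output shape: (18, 124, 180, 77)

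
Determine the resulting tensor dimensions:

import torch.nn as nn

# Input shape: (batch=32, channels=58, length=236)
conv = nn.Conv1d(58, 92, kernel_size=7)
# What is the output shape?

Input shape: (32, 58, 236)
Output shape: (32, 92, 230)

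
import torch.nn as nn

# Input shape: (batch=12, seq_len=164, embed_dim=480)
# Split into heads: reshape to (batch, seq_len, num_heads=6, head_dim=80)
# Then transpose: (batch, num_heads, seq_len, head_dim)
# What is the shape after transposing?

Input shape: (12, 164, 480)
  -> after reshape: (12, 164, 6, 80)
Output shape: (12, 6, 164, 80)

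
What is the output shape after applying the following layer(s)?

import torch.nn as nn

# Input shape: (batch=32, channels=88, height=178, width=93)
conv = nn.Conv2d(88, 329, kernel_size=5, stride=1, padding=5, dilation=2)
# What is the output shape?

Input shape: (32, 88, 178, 93)
Output shape: (32, 329, 180, 95)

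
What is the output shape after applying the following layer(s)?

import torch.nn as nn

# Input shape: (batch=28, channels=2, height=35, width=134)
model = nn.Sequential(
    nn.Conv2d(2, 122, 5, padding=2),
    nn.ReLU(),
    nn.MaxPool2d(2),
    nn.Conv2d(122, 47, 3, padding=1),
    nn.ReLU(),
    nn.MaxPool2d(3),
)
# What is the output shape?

Input shape: (28, 2, 35, 134)
  -> after first Conv2d: (28, 122, 35, 134)
  -> after first MaxPool2d: (28, 122, 17, 67)
  -> after second Conv2d: (28, 47, 17, 67)
Output shape: (28, 47, 5, 22)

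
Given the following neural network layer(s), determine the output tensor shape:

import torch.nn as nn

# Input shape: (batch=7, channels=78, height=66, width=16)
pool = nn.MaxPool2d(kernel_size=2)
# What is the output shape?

Input shape: (7, 78, 66, 16)
Output shape: (7, 78, 33, 8)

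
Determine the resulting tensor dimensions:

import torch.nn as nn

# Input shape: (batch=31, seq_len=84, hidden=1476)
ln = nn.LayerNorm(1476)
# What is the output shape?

Input shape: (31, 84, 1476)
Output shape: (31, 84, 1476)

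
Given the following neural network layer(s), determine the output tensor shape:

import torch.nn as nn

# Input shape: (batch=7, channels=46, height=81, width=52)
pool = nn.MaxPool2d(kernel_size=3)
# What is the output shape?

Input shape: (7, 46, 81, 52)
Output shape: (7, 46, 27, 17)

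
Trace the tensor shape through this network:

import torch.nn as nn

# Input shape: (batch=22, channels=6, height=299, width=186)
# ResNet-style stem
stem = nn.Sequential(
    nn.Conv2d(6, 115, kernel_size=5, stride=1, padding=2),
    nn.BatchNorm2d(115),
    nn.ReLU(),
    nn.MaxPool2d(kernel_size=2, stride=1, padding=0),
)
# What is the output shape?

Input shape: (22, 6, 299, 186)
  -> after Conv2d 5x5 stride=1: (22, 115, 299, 186)
Output shape: (22, 115, 298, 185)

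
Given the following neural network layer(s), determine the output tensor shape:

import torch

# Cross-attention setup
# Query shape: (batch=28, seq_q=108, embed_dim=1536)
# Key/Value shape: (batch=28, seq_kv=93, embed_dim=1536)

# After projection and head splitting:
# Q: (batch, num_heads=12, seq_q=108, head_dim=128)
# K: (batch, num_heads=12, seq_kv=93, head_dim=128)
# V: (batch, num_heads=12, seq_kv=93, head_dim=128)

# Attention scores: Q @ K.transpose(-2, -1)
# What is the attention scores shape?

Input shape: (28, 108, 1536)
Output shape: (28, 12, 108, 93)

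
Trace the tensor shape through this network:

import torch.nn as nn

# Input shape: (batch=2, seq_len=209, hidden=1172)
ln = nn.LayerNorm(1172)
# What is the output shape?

Input shape: (2, 209, 1172)
Output shape: (2, 209, 1172)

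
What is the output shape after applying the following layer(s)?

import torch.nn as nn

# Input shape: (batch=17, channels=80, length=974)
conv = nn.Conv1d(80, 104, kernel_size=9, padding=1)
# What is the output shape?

Input shape: (17, 80, 974)
Output shape: (17, 104, 968)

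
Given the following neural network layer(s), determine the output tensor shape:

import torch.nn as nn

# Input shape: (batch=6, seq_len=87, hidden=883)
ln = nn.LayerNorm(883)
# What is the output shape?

Input shape: (6, 87, 883)
Output shape: (6, 87, 883)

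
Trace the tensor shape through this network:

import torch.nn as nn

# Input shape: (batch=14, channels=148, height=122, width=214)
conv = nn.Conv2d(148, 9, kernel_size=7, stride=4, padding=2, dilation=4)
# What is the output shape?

Input shape: (14, 148, 122, 214)
Output shape: (14, 9, 26, 49)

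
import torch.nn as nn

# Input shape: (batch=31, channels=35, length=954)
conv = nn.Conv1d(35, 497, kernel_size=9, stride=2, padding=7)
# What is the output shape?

Input shape: (31, 35, 954)
Output shape: (31, 497, 480)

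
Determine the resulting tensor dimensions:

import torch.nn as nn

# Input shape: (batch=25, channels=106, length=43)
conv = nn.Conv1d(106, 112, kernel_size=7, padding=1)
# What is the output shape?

Input shape: (25, 106, 43)
Output shape: (25, 112, 39)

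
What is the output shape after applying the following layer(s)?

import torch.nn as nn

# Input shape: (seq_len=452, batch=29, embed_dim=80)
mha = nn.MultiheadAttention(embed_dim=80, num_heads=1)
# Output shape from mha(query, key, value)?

Input shape: (452, 29, 80)
Output shape: (452, 29, 80)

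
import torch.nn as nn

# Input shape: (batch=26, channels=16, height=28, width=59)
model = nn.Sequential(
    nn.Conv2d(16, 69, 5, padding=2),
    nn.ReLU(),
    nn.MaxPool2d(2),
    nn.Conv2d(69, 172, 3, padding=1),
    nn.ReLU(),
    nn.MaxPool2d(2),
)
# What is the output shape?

Input shape: (26, 16, 28, 59)
  -> after first Conv2d: (26, 69, 28, 59)
  -> after first MaxPool2d: (26, 69, 14, 29)
  -> after second Conv2d: (26, 172, 14, 29)
Output shape: (26, 172, 7, 14)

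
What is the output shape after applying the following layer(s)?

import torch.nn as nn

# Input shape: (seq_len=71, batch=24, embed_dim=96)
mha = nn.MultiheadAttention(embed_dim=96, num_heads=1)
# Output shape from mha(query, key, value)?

Input shape: (71, 24, 96)
Output shape: (71, 24, 96)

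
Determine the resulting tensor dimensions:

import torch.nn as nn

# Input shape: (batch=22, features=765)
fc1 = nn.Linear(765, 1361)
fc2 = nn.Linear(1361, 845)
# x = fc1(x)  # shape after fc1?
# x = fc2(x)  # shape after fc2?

Input shape: (22, 765)
  -> after fc1: (22, 1361)
Output shape: (22, 845)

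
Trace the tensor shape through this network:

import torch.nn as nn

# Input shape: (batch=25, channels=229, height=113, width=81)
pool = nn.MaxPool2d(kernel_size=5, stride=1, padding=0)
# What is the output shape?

Input shape: (25, 229, 113, 81)
Output shape: (25, 229, 109, 77)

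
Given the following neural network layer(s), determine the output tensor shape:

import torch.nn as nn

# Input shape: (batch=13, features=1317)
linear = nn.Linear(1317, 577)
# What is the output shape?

Input shape: (13, 1317)
Output shape: (13, 577)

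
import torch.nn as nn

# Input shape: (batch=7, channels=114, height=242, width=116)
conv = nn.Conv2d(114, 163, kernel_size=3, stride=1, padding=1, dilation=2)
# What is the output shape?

Input shape: (7, 114, 242, 116)
Output shape: (7, 163, 240, 114)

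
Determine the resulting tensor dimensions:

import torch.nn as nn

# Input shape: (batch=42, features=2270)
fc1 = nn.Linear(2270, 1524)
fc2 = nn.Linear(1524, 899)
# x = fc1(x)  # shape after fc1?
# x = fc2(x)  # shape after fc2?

Input shape: (42, 2270)
  -> after fc1: (42, 1524)
Output shape: (42, 899)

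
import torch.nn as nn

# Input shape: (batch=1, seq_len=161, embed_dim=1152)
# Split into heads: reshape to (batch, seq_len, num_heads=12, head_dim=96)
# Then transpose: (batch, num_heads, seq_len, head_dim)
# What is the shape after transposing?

Input shape: (1, 161, 1152)
  -> after reshape: (1, 161, 12, 96)
Output shape: (1, 12, 161, 96)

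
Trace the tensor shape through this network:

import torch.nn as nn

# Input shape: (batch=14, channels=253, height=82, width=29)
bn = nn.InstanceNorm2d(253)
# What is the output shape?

Input shape: (14, 253, 82, 29)
Output shape: (14, 253, 82, 29)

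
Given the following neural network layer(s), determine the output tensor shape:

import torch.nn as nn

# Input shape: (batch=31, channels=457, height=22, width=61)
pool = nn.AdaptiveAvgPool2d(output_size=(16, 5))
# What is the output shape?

Input shape: (31, 457, 22, 61)
Output shape: (31, 457, 16, 5)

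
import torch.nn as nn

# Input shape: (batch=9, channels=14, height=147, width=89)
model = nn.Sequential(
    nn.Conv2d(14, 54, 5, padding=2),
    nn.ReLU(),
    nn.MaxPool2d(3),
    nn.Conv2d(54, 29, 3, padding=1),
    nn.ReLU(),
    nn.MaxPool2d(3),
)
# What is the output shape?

Input shape: (9, 14, 147, 89)
  -> after first Conv2d: (9, 54, 147, 89)
  -> after first MaxPool2d: (9, 54, 49, 29)
  -> after second Conv2d: (9, 29, 49, 29)
Output shape: (9, 29, 16, 9)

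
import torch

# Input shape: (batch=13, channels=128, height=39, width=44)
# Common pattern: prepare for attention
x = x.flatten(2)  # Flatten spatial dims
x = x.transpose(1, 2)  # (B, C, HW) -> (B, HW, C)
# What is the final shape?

Input shape: (13, 128, 39, 44)
  -> after flatten(2): (13, 128, 1716)
Output shape: (13, 1716, 128)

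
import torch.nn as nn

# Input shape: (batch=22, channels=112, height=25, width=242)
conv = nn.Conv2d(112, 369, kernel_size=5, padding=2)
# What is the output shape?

Input shape: (22, 112, 25, 242)
Output shape: (22, 369, 25, 242)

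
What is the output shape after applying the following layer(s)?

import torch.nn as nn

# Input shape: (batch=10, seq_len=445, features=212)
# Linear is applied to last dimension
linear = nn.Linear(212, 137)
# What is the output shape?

Input shape: (10, 445, 212)
Output shape: (10, 445, 137)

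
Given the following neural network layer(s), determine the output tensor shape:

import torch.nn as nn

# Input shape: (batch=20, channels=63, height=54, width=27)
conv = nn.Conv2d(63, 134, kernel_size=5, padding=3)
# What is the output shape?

Input shape: (20, 63, 54, 27)
Output shape: (20, 134, 56, 29)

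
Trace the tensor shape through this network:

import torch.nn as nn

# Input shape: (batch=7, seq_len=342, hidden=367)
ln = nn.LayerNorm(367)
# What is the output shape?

Input shape: (7, 342, 367)
Output shape: (7, 342, 367)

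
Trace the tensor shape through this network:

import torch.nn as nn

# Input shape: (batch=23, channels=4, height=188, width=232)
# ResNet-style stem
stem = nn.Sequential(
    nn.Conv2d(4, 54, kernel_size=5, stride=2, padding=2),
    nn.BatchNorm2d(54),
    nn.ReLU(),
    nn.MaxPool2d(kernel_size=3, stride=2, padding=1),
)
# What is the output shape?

Input shape: (23, 4, 188, 232)
  -> after Conv2d 5x5 stride=2: (23, 54, 94, 116)
Output shape: (23, 54, 47, 58)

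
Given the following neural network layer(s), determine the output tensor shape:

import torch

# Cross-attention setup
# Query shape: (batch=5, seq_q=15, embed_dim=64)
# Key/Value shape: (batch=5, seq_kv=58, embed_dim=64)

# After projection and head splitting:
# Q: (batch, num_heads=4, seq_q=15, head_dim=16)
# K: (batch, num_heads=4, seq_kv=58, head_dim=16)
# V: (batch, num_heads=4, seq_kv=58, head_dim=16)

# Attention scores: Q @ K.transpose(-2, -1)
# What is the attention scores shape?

Input shape: (5, 15, 64)
Output shape: (5, 4, 15, 58)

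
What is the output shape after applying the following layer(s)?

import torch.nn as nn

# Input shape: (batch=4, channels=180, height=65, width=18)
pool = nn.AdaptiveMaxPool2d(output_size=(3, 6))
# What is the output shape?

Input shape: (4, 180, 65, 18)
Output shape: (4, 180, 3, 6)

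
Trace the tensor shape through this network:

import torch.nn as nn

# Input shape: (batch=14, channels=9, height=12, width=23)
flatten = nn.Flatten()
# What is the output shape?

Input shape: (14, 9, 12, 23)
Output shape: (14, 2484)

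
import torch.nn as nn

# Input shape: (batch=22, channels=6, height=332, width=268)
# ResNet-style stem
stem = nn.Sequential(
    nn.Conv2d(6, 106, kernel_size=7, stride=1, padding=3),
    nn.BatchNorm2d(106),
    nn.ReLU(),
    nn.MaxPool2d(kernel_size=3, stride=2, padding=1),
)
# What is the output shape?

Input shape: (22, 6, 332, 268)
  -> after Conv2d 7x7 stride=1: (22, 106, 332, 268)
Output shape: (22, 106, 166, 134)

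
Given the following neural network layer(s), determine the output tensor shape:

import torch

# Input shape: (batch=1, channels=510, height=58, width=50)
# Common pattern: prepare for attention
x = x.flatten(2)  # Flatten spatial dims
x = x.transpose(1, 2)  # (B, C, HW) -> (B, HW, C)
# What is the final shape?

Input shape: (1, 510, 58, 50)
  -> after flatten(2): (1, 510, 2900)
Output shape: (1, 2900, 510)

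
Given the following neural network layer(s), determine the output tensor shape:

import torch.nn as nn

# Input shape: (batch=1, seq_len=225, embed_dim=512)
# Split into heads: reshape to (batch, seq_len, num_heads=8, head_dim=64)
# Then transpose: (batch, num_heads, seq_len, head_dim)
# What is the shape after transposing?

Input shape: (1, 225, 512)
  -> after reshape: (1, 225, 8, 64)
Output shape: (1, 8, 225, 64)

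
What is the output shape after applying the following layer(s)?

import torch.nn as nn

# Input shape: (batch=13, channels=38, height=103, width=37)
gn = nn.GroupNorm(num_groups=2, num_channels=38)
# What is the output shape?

Input shape: (13, 38, 103, 37)
Output shape: (13, 38, 103, 37)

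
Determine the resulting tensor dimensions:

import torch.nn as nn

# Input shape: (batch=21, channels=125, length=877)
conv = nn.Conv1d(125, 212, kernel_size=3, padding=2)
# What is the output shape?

Input shape: (21, 125, 877)
Output shape: (21, 212, 879)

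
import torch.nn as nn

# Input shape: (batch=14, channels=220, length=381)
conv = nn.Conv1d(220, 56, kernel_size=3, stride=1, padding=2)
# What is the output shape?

Input shape: (14, 220, 381)
Output shape: (14, 56, 383)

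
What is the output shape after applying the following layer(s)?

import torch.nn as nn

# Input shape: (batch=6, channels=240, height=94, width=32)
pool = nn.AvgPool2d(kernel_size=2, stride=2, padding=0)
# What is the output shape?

Input shape: (6, 240, 94, 32)
Output shape: (6, 240, 47, 16)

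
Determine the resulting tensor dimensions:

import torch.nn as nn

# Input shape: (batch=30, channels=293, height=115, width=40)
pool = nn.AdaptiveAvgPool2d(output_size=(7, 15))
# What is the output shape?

Input shape: (30, 293, 115, 40)
Output shape: (30, 293, 7, 15)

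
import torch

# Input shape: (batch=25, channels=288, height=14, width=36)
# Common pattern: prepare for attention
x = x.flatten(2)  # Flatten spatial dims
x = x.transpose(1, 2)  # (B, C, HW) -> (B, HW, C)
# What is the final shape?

Input shape: (25, 288, 14, 36)
  -> after flatten(2): (25, 288, 504)
Output shape: (25, 504, 288)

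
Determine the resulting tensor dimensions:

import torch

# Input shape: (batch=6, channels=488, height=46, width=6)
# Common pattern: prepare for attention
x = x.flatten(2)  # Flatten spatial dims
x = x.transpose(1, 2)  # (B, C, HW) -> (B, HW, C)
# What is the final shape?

Input shape: (6, 488, 46, 6)
  -> after flatten(2): (6, 488, 276)
Output shape: (6, 276, 488)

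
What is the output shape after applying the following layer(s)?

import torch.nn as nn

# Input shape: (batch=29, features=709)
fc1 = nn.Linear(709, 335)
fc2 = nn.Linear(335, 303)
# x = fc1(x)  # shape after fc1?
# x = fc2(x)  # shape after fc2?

Input shape: (29, 709)
  -> after fc1: (29, 335)
Output shape: (29, 303)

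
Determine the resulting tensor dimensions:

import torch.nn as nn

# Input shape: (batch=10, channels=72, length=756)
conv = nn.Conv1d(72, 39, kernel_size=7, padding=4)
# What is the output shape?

Input shape: (10, 72, 756)
Output shape: (10, 39, 758)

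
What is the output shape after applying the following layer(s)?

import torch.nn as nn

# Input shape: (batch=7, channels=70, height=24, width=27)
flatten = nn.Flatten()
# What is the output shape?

Input shape: (7, 70, 24, 27)
Output shape: (7, 45360)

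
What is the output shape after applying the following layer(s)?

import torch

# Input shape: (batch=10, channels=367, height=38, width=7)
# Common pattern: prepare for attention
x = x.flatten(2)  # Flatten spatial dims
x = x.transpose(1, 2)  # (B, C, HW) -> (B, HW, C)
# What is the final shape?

Input shape: (10, 367, 38, 7)
  -> after flatten(2): (10, 367, 266)
Output shape: (10, 266, 367)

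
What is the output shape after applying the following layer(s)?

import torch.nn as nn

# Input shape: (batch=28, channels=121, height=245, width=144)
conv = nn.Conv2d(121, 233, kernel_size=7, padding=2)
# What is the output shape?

Input shape: (28, 121, 245, 144)
Output shape: (28, 233, 243, 142)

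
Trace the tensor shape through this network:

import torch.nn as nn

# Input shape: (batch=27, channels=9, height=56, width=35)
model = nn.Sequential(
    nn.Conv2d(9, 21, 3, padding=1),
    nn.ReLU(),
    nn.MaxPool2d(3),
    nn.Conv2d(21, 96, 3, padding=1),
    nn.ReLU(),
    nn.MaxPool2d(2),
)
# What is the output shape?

Input shape: (27, 9, 56, 35)
  -> after first Conv2d: (27, 21, 56, 35)
  -> after first MaxPool2d: (27, 21, 18, 11)
  -> after second Conv2d: (27, 96, 18, 11)
Output shape: (27, 96, 9, 5)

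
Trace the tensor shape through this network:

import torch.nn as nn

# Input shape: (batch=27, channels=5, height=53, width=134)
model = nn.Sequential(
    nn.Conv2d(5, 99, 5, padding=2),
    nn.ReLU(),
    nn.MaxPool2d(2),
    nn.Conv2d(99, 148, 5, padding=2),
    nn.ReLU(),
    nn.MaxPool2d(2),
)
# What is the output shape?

Input shape: (27, 5, 53, 134)
  -> after first Conv2d: (27, 99, 53, 134)
  -> after first MaxPool2d: (27, 99, 26, 67)
  -> after second Conv2d: (27, 148, 26, 67)
Output shape: (27, 148, 13, 33)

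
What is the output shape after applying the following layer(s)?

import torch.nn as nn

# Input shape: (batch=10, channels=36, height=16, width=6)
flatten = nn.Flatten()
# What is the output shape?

Input shape: (10, 36, 16, 6)
Output shape: (10, 3456)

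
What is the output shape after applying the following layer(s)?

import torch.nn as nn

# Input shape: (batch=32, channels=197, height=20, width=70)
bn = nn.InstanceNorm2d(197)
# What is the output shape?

Input shape: (32, 197, 20, 70)
Output shape: (32, 197, 20, 70)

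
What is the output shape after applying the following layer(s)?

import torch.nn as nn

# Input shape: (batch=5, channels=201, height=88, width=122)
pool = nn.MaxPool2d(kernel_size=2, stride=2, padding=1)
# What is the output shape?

Input shape: (5, 201, 88, 122)
Output shape: (5, 201, 45, 62)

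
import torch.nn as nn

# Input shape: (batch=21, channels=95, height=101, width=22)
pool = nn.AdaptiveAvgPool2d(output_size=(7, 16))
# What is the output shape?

Input shape: (21, 95, 101, 22)
Output shape: (21, 95, 7, 16)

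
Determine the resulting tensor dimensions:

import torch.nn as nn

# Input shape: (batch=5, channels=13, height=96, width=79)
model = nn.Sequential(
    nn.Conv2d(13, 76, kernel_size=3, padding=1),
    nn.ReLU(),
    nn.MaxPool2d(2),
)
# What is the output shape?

Input shape: (5, 13, 96, 79)
  -> after Conv2d: (5, 76, 96, 79)
  -> after ReLU: (5, 76, 96, 79)
Output shape: (5, 76, 48, 39)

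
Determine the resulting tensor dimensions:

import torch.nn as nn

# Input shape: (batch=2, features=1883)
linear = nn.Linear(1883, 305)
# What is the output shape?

Input shape: (2, 1883)
Output shape: (2, 305)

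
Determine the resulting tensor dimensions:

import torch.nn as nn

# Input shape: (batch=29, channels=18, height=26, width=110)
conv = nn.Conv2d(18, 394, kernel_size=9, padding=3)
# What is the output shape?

Input shape: (29, 18, 26, 110)
Output shape: (29, 394, 24, 108)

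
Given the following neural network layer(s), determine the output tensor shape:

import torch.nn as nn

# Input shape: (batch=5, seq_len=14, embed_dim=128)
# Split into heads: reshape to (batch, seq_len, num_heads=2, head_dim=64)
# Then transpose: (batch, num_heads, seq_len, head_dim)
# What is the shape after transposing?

Input shape: (5, 14, 128)
  -> after reshape: (5, 14, 2, 64)
Output shape: (5, 2, 14, 64)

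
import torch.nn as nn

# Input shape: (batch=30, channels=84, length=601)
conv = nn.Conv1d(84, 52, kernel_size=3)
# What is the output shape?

Input shape: (30, 84, 601)
Output shape: (30, 52, 599)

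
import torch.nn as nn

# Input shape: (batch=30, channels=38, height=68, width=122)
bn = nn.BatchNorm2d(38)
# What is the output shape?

Input shape: (30, 38, 68, 122)
Output shape: (30, 38, 68, 122)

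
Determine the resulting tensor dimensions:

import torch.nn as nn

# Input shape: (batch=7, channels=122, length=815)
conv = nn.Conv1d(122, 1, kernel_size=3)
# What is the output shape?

Input shape: (7, 122, 815)
Output shape: (7, 1, 813)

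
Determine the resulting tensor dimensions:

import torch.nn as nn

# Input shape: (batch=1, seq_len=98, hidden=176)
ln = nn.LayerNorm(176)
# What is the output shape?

Input shape: (1, 98, 176)
Output shape: (1, 98, 176)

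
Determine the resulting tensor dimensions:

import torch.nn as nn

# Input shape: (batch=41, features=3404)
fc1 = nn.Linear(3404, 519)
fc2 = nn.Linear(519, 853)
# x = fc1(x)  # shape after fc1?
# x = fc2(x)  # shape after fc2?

Input shape: (41, 3404)
  -> after fc1: (41, 519)
Output shape: (41, 853)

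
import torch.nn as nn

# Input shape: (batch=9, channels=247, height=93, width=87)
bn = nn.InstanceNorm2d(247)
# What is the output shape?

Input shape: (9, 247, 93, 87)
Output shape: (9, 247, 93, 87)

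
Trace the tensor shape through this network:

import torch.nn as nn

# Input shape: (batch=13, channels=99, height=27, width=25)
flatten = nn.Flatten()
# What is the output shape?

Input shape: (13, 99, 27, 25)
Output shape: (13, 66825)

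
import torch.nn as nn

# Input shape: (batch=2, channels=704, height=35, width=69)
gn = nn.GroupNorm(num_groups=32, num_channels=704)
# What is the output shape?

Input shape: (2, 704, 35, 69)
Output shape: (2, 704, 35, 69)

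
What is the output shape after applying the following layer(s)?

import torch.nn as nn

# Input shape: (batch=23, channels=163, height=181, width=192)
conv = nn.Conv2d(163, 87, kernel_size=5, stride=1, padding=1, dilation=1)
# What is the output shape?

Input shape: (23, 163, 181, 192)
Output shape: (23, 87, 179, 190)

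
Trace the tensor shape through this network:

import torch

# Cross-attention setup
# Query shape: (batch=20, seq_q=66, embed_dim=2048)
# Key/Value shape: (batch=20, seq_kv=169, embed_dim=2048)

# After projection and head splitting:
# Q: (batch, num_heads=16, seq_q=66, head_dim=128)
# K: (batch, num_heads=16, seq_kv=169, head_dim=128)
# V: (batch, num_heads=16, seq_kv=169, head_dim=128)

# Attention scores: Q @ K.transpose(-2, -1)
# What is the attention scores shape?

Input shape: (20, 66, 2048)
Output shape: (20, 16, 66, 169)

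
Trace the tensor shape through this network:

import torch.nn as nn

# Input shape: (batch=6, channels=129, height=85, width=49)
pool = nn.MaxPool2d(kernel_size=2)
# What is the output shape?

Input shape: (6, 129, 85, 49)
Output shape: (6, 129, 42, 24)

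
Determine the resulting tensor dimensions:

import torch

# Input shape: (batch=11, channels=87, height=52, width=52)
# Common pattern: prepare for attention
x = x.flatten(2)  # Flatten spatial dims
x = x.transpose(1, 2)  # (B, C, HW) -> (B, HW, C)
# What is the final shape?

Input shape: (11, 87, 52, 52)
  -> after flatten(2): (11, 87, 2704)
Output shape: (11, 2704, 87)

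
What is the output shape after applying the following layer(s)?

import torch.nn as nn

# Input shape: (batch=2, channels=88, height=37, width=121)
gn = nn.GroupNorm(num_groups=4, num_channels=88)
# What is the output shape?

Input shape: (2, 88, 37, 121)
Output shape: (2, 88, 37, 121)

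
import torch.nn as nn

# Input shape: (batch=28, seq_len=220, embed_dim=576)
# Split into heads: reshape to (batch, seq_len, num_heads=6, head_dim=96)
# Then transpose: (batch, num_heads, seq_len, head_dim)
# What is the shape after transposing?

Input shape: (28, 220, 576)
  -> after reshape: (28, 220, 6, 96)
Output shape: (28, 6, 220, 96)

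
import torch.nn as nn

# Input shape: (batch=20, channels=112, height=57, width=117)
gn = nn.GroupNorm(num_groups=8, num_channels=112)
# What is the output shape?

Input shape: (20, 112, 57, 117)
Output shape: (20, 112, 57, 117)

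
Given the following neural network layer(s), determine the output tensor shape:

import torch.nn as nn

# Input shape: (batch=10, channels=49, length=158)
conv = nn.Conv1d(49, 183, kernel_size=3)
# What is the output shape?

Input shape: (10, 49, 158)
Output shape: (10, 183, 156)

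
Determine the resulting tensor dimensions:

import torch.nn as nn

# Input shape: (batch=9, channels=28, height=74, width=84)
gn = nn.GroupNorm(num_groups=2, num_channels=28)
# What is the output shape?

Input shape: (9, 28, 74, 84)
Output shape: (9, 28, 74, 84)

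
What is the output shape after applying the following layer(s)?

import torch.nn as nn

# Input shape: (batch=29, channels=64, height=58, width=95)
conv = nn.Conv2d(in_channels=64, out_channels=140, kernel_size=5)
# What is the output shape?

Input shape: (29, 64, 58, 95)
Output shape: (29, 140, 54, 91)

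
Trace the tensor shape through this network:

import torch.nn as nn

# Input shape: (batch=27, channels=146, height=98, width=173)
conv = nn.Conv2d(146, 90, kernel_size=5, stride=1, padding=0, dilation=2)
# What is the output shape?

Input shape: (27, 146, 98, 173)
Output shape: (27, 90, 90, 165)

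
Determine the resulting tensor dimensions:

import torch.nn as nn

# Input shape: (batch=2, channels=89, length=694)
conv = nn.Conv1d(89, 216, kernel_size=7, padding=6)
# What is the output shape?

Input shape: (2, 89, 694)
Output shape: (2, 216, 700)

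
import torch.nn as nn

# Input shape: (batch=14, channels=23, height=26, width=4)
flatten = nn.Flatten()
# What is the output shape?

Input shape: (14, 23, 26, 4)
Output shape: (14, 2392)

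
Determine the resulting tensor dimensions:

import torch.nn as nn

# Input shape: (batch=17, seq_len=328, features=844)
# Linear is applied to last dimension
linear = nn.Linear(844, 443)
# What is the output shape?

Input shape: (17, 328, 844)
Output shape: (17, 328, 443)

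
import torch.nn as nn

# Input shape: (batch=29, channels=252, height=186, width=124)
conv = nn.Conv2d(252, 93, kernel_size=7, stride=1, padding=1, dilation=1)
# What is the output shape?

Input shape: (29, 252, 186, 124)
Output shape: (29, 93, 182, 120)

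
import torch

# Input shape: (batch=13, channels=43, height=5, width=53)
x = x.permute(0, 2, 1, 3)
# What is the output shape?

Input shape: (13, 43, 5, 53)
Output shape: (13, 5, 43, 53)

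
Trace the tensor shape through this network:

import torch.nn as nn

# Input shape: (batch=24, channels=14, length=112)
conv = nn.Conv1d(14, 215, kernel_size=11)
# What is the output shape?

Input shape: (24, 14, 112)
Output shape: (24, 215, 102)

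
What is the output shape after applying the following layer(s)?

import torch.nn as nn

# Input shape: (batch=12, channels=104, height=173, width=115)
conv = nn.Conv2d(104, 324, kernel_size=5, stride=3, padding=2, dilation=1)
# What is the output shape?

Input shape: (12, 104, 173, 115)
Output shape: (12, 324, 58, 39)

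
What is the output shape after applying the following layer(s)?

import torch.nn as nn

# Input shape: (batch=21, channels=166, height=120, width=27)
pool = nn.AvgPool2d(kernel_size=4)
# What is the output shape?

Input shape: (21, 166, 120, 27)
Output shape: (21, 166, 30, 6)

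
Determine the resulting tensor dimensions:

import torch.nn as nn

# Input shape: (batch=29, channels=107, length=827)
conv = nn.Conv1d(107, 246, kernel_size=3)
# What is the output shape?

Input shape: (29, 107, 827)
Output shape: (29, 246, 825)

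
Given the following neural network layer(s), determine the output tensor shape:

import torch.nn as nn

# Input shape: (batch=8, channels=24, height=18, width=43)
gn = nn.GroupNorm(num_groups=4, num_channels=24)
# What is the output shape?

Input shape: (8, 24, 18, 43)
Output shape: (8, 24, 18, 43)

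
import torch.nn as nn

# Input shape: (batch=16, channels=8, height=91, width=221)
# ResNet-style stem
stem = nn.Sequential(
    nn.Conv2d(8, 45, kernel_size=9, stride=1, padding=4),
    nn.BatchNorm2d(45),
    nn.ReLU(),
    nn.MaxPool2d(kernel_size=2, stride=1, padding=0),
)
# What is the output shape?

Input shape: (16, 8, 91, 221)
  -> after Conv2d 9x9 stride=1: (16, 45, 91, 221)
Output shape: (16, 45, 90, 220)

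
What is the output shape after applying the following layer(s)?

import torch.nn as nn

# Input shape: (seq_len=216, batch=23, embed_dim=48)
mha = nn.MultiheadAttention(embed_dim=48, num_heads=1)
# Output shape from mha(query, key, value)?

Input shape: (216, 23, 48)
Output shape: (216, 23, 48)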